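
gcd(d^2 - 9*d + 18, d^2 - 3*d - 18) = d - 6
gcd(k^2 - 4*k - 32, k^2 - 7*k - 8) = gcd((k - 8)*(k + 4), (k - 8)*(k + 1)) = k - 8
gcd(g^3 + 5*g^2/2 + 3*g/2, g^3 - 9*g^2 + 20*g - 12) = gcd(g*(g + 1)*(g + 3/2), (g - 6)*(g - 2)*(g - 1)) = 1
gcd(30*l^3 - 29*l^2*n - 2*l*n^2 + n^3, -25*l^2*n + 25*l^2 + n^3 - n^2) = 5*l + n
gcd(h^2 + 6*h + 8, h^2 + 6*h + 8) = h^2 + 6*h + 8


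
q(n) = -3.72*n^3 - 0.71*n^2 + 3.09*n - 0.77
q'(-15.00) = -2486.61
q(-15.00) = 12348.13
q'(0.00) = 3.09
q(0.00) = -0.77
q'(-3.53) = -130.96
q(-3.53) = 143.11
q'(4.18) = -197.84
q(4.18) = -271.95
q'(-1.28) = -13.38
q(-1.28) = 1.91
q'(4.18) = -197.84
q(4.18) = -271.95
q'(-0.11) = 3.11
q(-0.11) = -1.11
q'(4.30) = -209.36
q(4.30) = -296.38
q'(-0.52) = 0.81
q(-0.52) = -2.05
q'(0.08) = 2.90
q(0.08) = -0.53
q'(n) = -11.16*n^2 - 1.42*n + 3.09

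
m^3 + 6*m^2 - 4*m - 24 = (m - 2)*(m + 2)*(m + 6)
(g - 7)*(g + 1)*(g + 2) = g^3 - 4*g^2 - 19*g - 14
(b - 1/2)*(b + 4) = b^2 + 7*b/2 - 2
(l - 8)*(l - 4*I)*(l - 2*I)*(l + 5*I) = l^4 - 8*l^3 - I*l^3 + 22*l^2 + 8*I*l^2 - 176*l - 40*I*l + 320*I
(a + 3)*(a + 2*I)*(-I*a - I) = -I*a^3 + 2*a^2 - 4*I*a^2 + 8*a - 3*I*a + 6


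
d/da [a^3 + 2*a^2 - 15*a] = 3*a^2 + 4*a - 15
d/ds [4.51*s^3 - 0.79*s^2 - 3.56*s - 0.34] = 13.53*s^2 - 1.58*s - 3.56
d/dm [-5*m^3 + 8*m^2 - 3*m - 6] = -15*m^2 + 16*m - 3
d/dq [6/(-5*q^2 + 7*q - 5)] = 6*(10*q - 7)/(5*q^2 - 7*q + 5)^2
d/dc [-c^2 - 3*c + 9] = -2*c - 3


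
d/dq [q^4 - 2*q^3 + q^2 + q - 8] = 4*q^3 - 6*q^2 + 2*q + 1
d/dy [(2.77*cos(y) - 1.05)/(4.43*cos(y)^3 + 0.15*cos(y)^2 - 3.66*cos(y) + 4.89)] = (24.5422*cos(y)^3 - 13.539*cos(y)^2 - 0.315*cos(y) - 9.7023)*sin(y)/(19.6249*cos(y)^6 + 1.329*cos(y)^5 - 32.4051*cos(y)^4 + 42.2274*cos(y)^3 + 14.8626*cos(y)^2 - 35.7948*cos(y) + 23.9121)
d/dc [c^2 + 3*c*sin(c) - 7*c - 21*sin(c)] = 3*c*cos(c) + 2*c + 3*sin(c) - 21*cos(c) - 7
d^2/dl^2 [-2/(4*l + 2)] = -8/(2*l + 1)^3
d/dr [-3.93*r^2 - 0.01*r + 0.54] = -7.86*r - 0.01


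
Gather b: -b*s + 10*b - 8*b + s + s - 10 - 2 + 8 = b*(2 - s) + 2*s - 4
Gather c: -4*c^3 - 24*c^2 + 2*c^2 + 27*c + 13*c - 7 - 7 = -4*c^3 - 22*c^2 + 40*c - 14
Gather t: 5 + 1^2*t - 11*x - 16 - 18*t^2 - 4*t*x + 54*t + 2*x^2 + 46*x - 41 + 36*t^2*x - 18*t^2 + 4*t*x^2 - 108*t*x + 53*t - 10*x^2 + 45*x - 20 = t^2*(36*x - 36) + t*(4*x^2 - 112*x + 108) - 8*x^2 + 80*x - 72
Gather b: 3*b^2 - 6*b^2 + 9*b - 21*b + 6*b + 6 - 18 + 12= -3*b^2 - 6*b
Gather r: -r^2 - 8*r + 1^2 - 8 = -r^2 - 8*r - 7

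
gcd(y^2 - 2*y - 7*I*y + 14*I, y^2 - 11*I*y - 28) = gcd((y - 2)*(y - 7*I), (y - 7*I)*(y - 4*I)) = y - 7*I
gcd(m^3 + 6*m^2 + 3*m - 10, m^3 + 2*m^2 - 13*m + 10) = m^2 + 4*m - 5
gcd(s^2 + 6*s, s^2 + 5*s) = s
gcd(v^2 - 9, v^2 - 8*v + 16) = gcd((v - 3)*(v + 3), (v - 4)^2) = 1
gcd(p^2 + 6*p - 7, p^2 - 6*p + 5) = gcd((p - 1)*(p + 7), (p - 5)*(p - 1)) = p - 1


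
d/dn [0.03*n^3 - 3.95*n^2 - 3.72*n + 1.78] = 0.09*n^2 - 7.9*n - 3.72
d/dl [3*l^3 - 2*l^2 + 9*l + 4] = 9*l^2 - 4*l + 9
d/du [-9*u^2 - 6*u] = -18*u - 6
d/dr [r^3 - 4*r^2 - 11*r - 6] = 3*r^2 - 8*r - 11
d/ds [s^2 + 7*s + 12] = 2*s + 7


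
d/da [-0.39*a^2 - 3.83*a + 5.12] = -0.78*a - 3.83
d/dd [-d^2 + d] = 1 - 2*d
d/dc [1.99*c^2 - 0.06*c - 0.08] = 3.98*c - 0.06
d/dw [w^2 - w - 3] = 2*w - 1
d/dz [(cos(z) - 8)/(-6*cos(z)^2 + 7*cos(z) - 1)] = (6*sin(z)^2 + 96*cos(z) - 61)*sin(z)/(6*cos(z)^2 - 7*cos(z) + 1)^2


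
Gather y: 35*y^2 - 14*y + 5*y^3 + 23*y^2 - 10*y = 5*y^3 + 58*y^2 - 24*y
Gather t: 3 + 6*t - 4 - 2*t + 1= 4*t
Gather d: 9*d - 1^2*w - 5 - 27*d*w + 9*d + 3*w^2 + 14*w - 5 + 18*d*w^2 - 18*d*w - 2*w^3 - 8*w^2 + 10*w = d*(18*w^2 - 45*w + 18) - 2*w^3 - 5*w^2 + 23*w - 10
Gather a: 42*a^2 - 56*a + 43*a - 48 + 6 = 42*a^2 - 13*a - 42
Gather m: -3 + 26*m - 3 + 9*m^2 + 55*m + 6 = 9*m^2 + 81*m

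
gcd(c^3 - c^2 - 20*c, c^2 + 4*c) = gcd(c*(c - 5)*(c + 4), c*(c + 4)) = c^2 + 4*c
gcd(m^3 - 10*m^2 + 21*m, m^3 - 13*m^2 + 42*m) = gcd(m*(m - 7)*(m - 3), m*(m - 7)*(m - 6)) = m^2 - 7*m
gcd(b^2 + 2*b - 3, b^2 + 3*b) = b + 3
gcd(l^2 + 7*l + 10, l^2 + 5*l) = l + 5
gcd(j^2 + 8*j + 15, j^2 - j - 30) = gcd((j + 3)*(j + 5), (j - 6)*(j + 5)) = j + 5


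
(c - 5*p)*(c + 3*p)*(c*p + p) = c^3*p - 2*c^2*p^2 + c^2*p - 15*c*p^3 - 2*c*p^2 - 15*p^3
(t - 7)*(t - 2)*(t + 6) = t^3 - 3*t^2 - 40*t + 84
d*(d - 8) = d^2 - 8*d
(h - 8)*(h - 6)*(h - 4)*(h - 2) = h^4 - 20*h^3 + 140*h^2 - 400*h + 384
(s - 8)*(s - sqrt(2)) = s^2 - 8*s - sqrt(2)*s + 8*sqrt(2)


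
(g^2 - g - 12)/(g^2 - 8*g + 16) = (g + 3)/(g - 4)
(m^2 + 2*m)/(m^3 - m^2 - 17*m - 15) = m*(m + 2)/(m^3 - m^2 - 17*m - 15)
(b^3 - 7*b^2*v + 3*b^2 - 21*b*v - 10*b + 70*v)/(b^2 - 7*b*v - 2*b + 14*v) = b + 5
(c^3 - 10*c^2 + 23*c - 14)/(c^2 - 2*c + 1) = (c^2 - 9*c + 14)/(c - 1)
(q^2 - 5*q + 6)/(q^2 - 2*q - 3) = (q - 2)/(q + 1)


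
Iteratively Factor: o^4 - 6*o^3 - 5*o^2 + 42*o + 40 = (o - 5)*(o^3 - o^2 - 10*o - 8) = (o - 5)*(o + 1)*(o^2 - 2*o - 8) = (o - 5)*(o + 1)*(o + 2)*(o - 4)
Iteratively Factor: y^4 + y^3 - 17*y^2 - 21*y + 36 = (y - 4)*(y^3 + 5*y^2 + 3*y - 9) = (y - 4)*(y + 3)*(y^2 + 2*y - 3) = (y - 4)*(y + 3)^2*(y - 1)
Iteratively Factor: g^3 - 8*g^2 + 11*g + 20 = (g - 5)*(g^2 - 3*g - 4) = (g - 5)*(g + 1)*(g - 4)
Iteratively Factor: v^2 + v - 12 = (v - 3)*(v + 4)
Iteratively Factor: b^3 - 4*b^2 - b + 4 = (b - 4)*(b^2 - 1) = (b - 4)*(b + 1)*(b - 1)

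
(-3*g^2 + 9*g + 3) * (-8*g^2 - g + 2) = 24*g^4 - 69*g^3 - 39*g^2 + 15*g + 6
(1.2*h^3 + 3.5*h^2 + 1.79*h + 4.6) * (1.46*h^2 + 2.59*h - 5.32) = 1.752*h^5 + 8.218*h^4 + 5.2944*h^3 - 7.2679*h^2 + 2.3912*h - 24.472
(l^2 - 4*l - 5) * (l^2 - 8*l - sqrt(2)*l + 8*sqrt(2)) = l^4 - 12*l^3 - sqrt(2)*l^3 + 12*sqrt(2)*l^2 + 27*l^2 - 27*sqrt(2)*l + 40*l - 40*sqrt(2)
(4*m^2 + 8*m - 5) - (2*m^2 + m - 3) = 2*m^2 + 7*m - 2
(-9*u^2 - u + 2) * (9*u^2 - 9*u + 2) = -81*u^4 + 72*u^3 + 9*u^2 - 20*u + 4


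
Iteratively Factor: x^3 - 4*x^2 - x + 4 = (x - 1)*(x^2 - 3*x - 4) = (x - 1)*(x + 1)*(x - 4)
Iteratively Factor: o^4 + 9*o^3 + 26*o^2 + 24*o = (o + 4)*(o^3 + 5*o^2 + 6*o) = (o + 2)*(o + 4)*(o^2 + 3*o) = o*(o + 2)*(o + 4)*(o + 3)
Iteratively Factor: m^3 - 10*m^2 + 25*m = (m - 5)*(m^2 - 5*m) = m*(m - 5)*(m - 5)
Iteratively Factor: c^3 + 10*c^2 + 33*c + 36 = (c + 3)*(c^2 + 7*c + 12) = (c + 3)^2*(c + 4)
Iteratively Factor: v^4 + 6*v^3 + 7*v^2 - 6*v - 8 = (v + 4)*(v^3 + 2*v^2 - v - 2) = (v + 2)*(v + 4)*(v^2 - 1) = (v + 1)*(v + 2)*(v + 4)*(v - 1)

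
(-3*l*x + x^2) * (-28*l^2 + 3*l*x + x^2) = 84*l^3*x - 37*l^2*x^2 + x^4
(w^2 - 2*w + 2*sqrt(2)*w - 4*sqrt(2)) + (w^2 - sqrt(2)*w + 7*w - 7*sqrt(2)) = 2*w^2 + sqrt(2)*w + 5*w - 11*sqrt(2)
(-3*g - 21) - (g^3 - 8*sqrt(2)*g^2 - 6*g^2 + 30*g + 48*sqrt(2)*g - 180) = -g^3 + 6*g^2 + 8*sqrt(2)*g^2 - 48*sqrt(2)*g - 33*g + 159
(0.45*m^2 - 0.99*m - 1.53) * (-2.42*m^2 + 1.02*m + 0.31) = -1.089*m^4 + 2.8548*m^3 + 2.8323*m^2 - 1.8675*m - 0.4743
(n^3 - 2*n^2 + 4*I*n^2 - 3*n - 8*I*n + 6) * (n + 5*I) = n^4 - 2*n^3 + 9*I*n^3 - 23*n^2 - 18*I*n^2 + 46*n - 15*I*n + 30*I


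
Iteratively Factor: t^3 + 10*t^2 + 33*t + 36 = (t + 4)*(t^2 + 6*t + 9) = (t + 3)*(t + 4)*(t + 3)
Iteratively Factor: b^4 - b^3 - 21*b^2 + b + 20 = (b - 5)*(b^3 + 4*b^2 - b - 4) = (b - 5)*(b - 1)*(b^2 + 5*b + 4) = (b - 5)*(b - 1)*(b + 1)*(b + 4)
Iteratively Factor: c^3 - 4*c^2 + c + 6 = (c - 2)*(c^2 - 2*c - 3) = (c - 3)*(c - 2)*(c + 1)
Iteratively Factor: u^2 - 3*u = (u)*(u - 3)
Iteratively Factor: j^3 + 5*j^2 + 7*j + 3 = (j + 1)*(j^2 + 4*j + 3) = (j + 1)*(j + 3)*(j + 1)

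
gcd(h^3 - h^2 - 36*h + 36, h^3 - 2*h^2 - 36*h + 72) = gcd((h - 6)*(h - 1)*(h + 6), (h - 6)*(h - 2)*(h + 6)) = h^2 - 36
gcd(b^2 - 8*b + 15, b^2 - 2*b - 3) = b - 3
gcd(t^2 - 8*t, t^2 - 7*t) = t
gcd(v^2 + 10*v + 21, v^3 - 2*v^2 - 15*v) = v + 3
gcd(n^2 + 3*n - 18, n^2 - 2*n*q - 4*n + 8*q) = 1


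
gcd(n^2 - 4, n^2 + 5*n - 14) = n - 2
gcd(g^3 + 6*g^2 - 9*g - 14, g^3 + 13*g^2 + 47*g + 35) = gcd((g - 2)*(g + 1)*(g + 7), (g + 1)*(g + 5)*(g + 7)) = g^2 + 8*g + 7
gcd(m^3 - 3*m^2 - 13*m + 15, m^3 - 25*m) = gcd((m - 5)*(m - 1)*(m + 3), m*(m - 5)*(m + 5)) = m - 5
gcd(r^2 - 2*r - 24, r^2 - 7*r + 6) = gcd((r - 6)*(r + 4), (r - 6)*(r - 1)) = r - 6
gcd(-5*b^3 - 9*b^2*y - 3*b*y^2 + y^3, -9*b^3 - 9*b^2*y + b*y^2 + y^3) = b + y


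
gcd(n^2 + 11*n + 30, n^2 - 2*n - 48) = n + 6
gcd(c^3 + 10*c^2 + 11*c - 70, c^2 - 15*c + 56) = 1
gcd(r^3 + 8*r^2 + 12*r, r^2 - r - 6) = r + 2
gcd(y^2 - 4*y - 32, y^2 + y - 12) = y + 4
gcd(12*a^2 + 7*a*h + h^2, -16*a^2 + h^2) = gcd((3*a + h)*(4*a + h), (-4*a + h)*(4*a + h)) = 4*a + h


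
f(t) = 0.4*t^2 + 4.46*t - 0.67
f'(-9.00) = -2.74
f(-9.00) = -8.41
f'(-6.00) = -0.34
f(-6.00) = -13.03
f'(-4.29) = 1.03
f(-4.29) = -12.44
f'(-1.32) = 3.40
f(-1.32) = -5.86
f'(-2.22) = 2.68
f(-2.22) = -8.60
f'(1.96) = 6.03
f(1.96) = 9.61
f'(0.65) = 4.98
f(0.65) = 2.40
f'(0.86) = 5.15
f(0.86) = 3.46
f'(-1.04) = 3.63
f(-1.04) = -4.88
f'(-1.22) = 3.48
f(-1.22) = -5.52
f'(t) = 0.8*t + 4.46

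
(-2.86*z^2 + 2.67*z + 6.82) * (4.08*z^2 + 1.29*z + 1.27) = -11.6688*z^4 + 7.2042*z^3 + 27.6377*z^2 + 12.1887*z + 8.6614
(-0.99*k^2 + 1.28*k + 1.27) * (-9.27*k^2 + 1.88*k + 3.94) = 9.1773*k^4 - 13.7268*k^3 - 13.2671*k^2 + 7.4308*k + 5.0038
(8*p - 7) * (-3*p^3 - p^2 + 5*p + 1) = -24*p^4 + 13*p^3 + 47*p^2 - 27*p - 7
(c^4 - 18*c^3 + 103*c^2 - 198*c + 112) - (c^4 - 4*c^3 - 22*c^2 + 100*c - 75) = -14*c^3 + 125*c^2 - 298*c + 187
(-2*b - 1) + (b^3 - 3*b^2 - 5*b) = b^3 - 3*b^2 - 7*b - 1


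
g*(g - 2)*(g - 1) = g^3 - 3*g^2 + 2*g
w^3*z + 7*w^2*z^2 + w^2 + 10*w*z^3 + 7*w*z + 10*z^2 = (w + 2*z)*(w + 5*z)*(w*z + 1)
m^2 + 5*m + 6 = (m + 2)*(m + 3)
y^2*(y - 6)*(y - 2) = y^4 - 8*y^3 + 12*y^2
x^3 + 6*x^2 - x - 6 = (x - 1)*(x + 1)*(x + 6)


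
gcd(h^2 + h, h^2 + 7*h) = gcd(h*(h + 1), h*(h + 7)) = h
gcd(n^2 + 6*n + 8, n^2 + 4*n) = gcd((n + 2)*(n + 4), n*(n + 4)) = n + 4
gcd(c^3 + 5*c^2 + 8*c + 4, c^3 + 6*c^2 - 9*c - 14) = c + 1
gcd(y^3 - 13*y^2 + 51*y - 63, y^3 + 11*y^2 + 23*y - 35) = 1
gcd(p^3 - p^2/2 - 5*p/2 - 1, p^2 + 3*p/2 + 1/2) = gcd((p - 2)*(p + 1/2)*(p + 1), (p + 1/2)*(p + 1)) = p^2 + 3*p/2 + 1/2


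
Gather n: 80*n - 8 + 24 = 80*n + 16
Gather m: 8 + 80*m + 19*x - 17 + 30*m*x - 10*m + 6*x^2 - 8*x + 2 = m*(30*x + 70) + 6*x^2 + 11*x - 7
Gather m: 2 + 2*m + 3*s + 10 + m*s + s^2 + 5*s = m*(s + 2) + s^2 + 8*s + 12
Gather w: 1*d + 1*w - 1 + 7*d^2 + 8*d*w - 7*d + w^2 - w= 7*d^2 + 8*d*w - 6*d + w^2 - 1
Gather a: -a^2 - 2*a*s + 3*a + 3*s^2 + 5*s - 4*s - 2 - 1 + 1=-a^2 + a*(3 - 2*s) + 3*s^2 + s - 2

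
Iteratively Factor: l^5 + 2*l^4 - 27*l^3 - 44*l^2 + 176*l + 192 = (l - 3)*(l^4 + 5*l^3 - 12*l^2 - 80*l - 64) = (l - 4)*(l - 3)*(l^3 + 9*l^2 + 24*l + 16) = (l - 4)*(l - 3)*(l + 1)*(l^2 + 8*l + 16) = (l - 4)*(l - 3)*(l + 1)*(l + 4)*(l + 4)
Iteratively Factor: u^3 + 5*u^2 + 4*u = (u + 4)*(u^2 + u) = u*(u + 4)*(u + 1)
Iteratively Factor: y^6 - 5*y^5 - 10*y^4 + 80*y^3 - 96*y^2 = (y - 4)*(y^5 - y^4 - 14*y^3 + 24*y^2) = (y - 4)*(y - 2)*(y^4 + y^3 - 12*y^2) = (y - 4)*(y - 3)*(y - 2)*(y^3 + 4*y^2) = y*(y - 4)*(y - 3)*(y - 2)*(y^2 + 4*y) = y^2*(y - 4)*(y - 3)*(y - 2)*(y + 4)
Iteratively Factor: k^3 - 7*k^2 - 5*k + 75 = (k - 5)*(k^2 - 2*k - 15) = (k - 5)^2*(k + 3)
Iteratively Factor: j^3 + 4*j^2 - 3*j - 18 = (j - 2)*(j^2 + 6*j + 9) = (j - 2)*(j + 3)*(j + 3)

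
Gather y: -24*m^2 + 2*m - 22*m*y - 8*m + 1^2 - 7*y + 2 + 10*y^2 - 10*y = -24*m^2 - 6*m + 10*y^2 + y*(-22*m - 17) + 3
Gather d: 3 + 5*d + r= 5*d + r + 3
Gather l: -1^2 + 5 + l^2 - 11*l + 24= l^2 - 11*l + 28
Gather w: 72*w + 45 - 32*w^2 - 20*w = -32*w^2 + 52*w + 45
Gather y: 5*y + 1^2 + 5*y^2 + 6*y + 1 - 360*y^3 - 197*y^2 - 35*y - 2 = -360*y^3 - 192*y^2 - 24*y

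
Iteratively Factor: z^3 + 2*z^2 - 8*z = (z - 2)*(z^2 + 4*z) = z*(z - 2)*(z + 4)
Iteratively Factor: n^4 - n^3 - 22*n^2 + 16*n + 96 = (n - 3)*(n^3 + 2*n^2 - 16*n - 32) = (n - 3)*(n + 2)*(n^2 - 16) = (n - 4)*(n - 3)*(n + 2)*(n + 4)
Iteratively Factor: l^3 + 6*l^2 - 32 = (l + 4)*(l^2 + 2*l - 8) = (l + 4)^2*(l - 2)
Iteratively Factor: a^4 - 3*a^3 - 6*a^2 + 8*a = (a - 4)*(a^3 + a^2 - 2*a) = a*(a - 4)*(a^2 + a - 2) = a*(a - 4)*(a + 2)*(a - 1)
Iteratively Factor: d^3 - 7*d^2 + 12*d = (d - 4)*(d^2 - 3*d) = d*(d - 4)*(d - 3)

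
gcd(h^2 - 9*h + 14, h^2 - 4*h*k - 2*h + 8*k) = h - 2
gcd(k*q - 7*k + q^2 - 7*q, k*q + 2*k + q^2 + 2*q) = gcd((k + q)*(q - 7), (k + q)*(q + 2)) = k + q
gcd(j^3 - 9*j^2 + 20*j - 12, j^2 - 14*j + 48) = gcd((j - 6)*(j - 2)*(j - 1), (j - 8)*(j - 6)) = j - 6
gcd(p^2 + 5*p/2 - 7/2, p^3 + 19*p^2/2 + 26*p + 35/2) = p + 7/2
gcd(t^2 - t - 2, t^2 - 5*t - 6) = t + 1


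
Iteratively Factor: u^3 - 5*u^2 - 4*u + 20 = (u - 2)*(u^2 - 3*u - 10) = (u - 5)*(u - 2)*(u + 2)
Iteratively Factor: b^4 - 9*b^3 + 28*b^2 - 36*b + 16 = (b - 1)*(b^3 - 8*b^2 + 20*b - 16) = (b - 4)*(b - 1)*(b^2 - 4*b + 4) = (b - 4)*(b - 2)*(b - 1)*(b - 2)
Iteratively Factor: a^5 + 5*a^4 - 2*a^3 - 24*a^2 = (a)*(a^4 + 5*a^3 - 2*a^2 - 24*a) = a*(a + 3)*(a^3 + 2*a^2 - 8*a) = a*(a + 3)*(a + 4)*(a^2 - 2*a) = a*(a - 2)*(a + 3)*(a + 4)*(a)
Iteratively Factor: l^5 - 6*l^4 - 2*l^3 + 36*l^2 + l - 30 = (l + 2)*(l^4 - 8*l^3 + 14*l^2 + 8*l - 15) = (l - 3)*(l + 2)*(l^3 - 5*l^2 - l + 5) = (l - 5)*(l - 3)*(l + 2)*(l^2 - 1) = (l - 5)*(l - 3)*(l + 1)*(l + 2)*(l - 1)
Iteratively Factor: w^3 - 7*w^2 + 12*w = (w)*(w^2 - 7*w + 12) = w*(w - 4)*(w - 3)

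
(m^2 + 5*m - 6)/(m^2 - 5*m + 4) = (m + 6)/(m - 4)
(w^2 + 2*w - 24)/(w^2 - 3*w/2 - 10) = 2*(w + 6)/(2*w + 5)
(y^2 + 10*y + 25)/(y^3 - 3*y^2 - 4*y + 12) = (y^2 + 10*y + 25)/(y^3 - 3*y^2 - 4*y + 12)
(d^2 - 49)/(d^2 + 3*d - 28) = (d - 7)/(d - 4)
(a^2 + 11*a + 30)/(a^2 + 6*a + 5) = (a + 6)/(a + 1)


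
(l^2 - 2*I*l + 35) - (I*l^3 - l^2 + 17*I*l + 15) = -I*l^3 + 2*l^2 - 19*I*l + 20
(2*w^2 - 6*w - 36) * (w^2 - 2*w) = 2*w^4 - 10*w^3 - 24*w^2 + 72*w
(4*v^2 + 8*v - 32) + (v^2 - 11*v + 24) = 5*v^2 - 3*v - 8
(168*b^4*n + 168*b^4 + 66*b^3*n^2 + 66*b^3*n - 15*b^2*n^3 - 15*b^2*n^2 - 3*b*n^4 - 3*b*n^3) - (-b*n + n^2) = 168*b^4*n + 168*b^4 + 66*b^3*n^2 + 66*b^3*n - 15*b^2*n^3 - 15*b^2*n^2 - 3*b*n^4 - 3*b*n^3 + b*n - n^2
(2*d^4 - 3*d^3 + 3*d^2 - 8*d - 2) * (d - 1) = 2*d^5 - 5*d^4 + 6*d^3 - 11*d^2 + 6*d + 2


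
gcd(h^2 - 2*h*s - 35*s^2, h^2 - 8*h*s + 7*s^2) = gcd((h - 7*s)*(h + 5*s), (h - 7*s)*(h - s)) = -h + 7*s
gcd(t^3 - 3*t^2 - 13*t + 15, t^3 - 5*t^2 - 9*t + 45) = t^2 - 2*t - 15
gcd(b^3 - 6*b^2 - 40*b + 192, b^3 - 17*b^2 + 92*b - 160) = b^2 - 12*b + 32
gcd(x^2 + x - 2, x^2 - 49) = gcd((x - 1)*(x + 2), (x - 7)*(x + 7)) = 1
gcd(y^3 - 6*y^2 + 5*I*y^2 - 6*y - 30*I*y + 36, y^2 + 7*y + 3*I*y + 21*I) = y + 3*I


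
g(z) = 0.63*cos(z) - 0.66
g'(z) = -0.63*sin(z)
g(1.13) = -0.39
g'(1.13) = -0.57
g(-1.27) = -0.47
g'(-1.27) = 0.60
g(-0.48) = -0.10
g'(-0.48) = 0.29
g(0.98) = -0.31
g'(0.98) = -0.52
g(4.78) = -0.62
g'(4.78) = 0.63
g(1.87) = -0.85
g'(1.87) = -0.60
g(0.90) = -0.27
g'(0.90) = -0.49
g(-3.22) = -1.29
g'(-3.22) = -0.05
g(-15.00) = -1.14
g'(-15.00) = 0.41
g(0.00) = -0.03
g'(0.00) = 0.00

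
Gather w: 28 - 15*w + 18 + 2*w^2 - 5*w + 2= 2*w^2 - 20*w + 48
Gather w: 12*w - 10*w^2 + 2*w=-10*w^2 + 14*w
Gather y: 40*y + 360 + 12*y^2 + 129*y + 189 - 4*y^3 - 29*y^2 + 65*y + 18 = -4*y^3 - 17*y^2 + 234*y + 567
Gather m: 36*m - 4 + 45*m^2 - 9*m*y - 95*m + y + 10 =45*m^2 + m*(-9*y - 59) + y + 6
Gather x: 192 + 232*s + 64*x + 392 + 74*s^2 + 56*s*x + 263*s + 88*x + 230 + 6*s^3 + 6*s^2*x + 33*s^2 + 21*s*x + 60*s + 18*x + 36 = 6*s^3 + 107*s^2 + 555*s + x*(6*s^2 + 77*s + 170) + 850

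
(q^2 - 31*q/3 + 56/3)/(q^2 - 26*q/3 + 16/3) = (3*q - 7)/(3*q - 2)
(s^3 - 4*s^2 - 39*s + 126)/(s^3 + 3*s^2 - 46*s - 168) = (s - 3)/(s + 4)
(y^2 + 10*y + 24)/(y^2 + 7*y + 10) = (y^2 + 10*y + 24)/(y^2 + 7*y + 10)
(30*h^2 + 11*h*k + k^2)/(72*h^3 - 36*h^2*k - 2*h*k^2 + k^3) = (5*h + k)/(12*h^2 - 8*h*k + k^2)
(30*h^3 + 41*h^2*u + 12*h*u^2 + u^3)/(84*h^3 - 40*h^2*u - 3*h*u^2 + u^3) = (5*h^2 + 6*h*u + u^2)/(14*h^2 - 9*h*u + u^2)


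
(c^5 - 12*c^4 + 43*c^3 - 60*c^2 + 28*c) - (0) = c^5 - 12*c^4 + 43*c^3 - 60*c^2 + 28*c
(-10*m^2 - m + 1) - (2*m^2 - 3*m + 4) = -12*m^2 + 2*m - 3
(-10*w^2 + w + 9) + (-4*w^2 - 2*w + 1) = -14*w^2 - w + 10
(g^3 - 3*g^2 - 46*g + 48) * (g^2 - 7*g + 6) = g^5 - 10*g^4 - 19*g^3 + 352*g^2 - 612*g + 288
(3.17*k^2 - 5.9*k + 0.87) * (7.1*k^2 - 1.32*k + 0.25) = 22.507*k^4 - 46.0744*k^3 + 14.7575*k^2 - 2.6234*k + 0.2175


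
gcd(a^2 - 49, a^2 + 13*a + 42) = a + 7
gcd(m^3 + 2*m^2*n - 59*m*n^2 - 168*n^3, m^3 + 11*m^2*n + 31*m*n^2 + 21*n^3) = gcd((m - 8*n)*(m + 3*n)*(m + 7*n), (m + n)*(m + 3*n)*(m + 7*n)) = m^2 + 10*m*n + 21*n^2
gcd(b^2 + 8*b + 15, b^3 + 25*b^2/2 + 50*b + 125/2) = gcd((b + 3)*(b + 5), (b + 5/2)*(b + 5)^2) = b + 5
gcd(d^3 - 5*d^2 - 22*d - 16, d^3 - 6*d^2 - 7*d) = d + 1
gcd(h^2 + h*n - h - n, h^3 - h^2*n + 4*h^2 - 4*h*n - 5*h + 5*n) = h - 1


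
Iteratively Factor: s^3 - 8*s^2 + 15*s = (s)*(s^2 - 8*s + 15) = s*(s - 3)*(s - 5)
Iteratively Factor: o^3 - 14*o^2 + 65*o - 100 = (o - 5)*(o^2 - 9*o + 20) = (o - 5)*(o - 4)*(o - 5)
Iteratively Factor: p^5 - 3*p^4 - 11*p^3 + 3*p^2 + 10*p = (p + 2)*(p^4 - 5*p^3 - p^2 + 5*p) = (p - 5)*(p + 2)*(p^3 - p) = (p - 5)*(p - 1)*(p + 2)*(p^2 + p) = p*(p - 5)*(p - 1)*(p + 2)*(p + 1)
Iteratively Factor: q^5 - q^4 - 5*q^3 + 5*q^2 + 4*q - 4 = (q - 1)*(q^4 - 5*q^2 + 4) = (q - 1)*(q + 2)*(q^3 - 2*q^2 - q + 2) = (q - 1)^2*(q + 2)*(q^2 - q - 2) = (q - 1)^2*(q + 1)*(q + 2)*(q - 2)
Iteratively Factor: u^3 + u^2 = (u)*(u^2 + u) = u^2*(u + 1)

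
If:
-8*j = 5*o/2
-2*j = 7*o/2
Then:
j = 0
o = 0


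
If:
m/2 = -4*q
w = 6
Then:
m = -8*q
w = 6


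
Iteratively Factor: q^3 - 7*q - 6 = (q + 1)*(q^2 - q - 6) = (q - 3)*(q + 1)*(q + 2)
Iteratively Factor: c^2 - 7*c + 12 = (c - 4)*(c - 3)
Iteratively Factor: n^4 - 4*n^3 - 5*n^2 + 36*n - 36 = (n - 3)*(n^3 - n^2 - 8*n + 12) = (n - 3)*(n + 3)*(n^2 - 4*n + 4) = (n - 3)*(n - 2)*(n + 3)*(n - 2)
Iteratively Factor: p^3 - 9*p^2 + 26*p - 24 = (p - 4)*(p^2 - 5*p + 6) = (p - 4)*(p - 3)*(p - 2)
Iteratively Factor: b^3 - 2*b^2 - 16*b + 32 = (b - 2)*(b^2 - 16) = (b - 2)*(b + 4)*(b - 4)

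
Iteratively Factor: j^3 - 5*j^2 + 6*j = (j - 3)*(j^2 - 2*j) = (j - 3)*(j - 2)*(j)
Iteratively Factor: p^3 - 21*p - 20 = (p - 5)*(p^2 + 5*p + 4) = (p - 5)*(p + 4)*(p + 1)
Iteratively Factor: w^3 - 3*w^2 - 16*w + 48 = (w - 3)*(w^2 - 16) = (w - 3)*(w + 4)*(w - 4)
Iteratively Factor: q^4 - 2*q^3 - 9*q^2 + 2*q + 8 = (q - 1)*(q^3 - q^2 - 10*q - 8) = (q - 1)*(q + 1)*(q^2 - 2*q - 8) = (q - 4)*(q - 1)*(q + 1)*(q + 2)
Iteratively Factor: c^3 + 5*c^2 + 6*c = (c + 2)*(c^2 + 3*c) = c*(c + 2)*(c + 3)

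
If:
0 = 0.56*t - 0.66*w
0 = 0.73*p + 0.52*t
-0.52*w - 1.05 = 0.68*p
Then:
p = -17.32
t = 24.32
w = 20.64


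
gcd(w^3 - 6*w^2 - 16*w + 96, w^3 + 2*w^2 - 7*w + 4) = w + 4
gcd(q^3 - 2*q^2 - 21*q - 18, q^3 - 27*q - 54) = q^2 - 3*q - 18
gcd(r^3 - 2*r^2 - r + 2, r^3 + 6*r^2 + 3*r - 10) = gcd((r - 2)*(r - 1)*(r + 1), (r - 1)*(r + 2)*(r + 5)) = r - 1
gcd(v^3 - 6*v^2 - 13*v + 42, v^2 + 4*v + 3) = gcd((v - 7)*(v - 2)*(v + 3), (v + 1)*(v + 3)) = v + 3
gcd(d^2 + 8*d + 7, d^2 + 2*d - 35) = d + 7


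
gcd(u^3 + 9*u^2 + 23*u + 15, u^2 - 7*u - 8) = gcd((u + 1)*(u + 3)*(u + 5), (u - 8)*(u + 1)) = u + 1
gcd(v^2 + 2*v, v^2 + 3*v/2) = v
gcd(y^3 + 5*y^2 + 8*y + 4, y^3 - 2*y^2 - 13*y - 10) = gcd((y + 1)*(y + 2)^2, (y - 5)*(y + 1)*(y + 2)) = y^2 + 3*y + 2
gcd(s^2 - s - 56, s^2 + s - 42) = s + 7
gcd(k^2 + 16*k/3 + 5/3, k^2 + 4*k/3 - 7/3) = 1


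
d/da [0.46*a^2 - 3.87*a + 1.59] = 0.92*a - 3.87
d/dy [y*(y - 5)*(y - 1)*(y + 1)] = 4*y^3 - 15*y^2 - 2*y + 5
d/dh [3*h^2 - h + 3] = 6*h - 1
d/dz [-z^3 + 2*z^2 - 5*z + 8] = -3*z^2 + 4*z - 5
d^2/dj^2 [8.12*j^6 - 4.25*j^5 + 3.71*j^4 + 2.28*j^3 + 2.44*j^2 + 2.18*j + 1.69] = 243.6*j^4 - 85.0*j^3 + 44.52*j^2 + 13.68*j + 4.88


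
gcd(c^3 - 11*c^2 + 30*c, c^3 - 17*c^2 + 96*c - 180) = c^2 - 11*c + 30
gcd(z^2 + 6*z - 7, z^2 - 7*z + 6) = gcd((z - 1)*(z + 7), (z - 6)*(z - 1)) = z - 1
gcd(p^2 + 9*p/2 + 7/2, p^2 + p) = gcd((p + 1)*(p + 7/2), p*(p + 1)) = p + 1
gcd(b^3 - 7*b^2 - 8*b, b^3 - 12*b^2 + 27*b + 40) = b^2 - 7*b - 8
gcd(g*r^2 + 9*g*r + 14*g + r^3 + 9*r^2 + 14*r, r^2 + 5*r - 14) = r + 7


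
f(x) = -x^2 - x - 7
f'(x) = -2*x - 1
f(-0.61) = -6.76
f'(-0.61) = 0.22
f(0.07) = -7.07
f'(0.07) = -1.14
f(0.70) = -8.19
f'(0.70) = -2.40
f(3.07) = -19.49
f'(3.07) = -7.14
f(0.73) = -8.26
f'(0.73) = -2.46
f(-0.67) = -6.78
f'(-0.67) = 0.34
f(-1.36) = -7.49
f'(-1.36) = 1.72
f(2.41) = -15.22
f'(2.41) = -5.82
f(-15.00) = -217.00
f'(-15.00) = 29.00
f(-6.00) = -37.00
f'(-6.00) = 11.00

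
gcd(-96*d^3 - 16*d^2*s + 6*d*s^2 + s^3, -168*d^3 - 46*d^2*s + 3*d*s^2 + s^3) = 24*d^2 + 10*d*s + s^2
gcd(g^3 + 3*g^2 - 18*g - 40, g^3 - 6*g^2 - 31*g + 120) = g + 5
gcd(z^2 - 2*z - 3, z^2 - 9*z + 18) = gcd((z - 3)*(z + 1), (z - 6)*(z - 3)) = z - 3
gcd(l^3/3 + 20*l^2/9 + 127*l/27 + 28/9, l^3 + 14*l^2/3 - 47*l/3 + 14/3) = 1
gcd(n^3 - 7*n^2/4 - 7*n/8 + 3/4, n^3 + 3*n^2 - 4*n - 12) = n - 2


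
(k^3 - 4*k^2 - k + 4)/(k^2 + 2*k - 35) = (k^3 - 4*k^2 - k + 4)/(k^2 + 2*k - 35)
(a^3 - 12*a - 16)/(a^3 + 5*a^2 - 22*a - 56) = (a + 2)/(a + 7)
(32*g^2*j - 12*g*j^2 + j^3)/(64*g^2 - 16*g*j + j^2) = j*(4*g - j)/(8*g - j)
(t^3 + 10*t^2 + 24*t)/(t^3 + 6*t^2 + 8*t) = (t + 6)/(t + 2)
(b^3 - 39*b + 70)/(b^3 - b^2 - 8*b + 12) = (b^2 + 2*b - 35)/(b^2 + b - 6)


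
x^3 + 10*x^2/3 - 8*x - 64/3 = (x - 8/3)*(x + 2)*(x + 4)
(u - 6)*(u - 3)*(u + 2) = u^3 - 7*u^2 + 36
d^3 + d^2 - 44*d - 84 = (d - 7)*(d + 2)*(d + 6)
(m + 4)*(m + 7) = m^2 + 11*m + 28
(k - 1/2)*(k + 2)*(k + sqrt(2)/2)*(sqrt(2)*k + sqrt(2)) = sqrt(2)*k^4 + k^3 + 5*sqrt(2)*k^3/2 + sqrt(2)*k^2/2 + 5*k^2/2 - sqrt(2)*k + k/2 - 1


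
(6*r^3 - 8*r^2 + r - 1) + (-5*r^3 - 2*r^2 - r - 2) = r^3 - 10*r^2 - 3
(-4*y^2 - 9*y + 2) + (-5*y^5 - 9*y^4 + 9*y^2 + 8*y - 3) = -5*y^5 - 9*y^4 + 5*y^2 - y - 1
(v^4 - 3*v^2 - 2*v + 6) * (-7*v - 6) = -7*v^5 - 6*v^4 + 21*v^3 + 32*v^2 - 30*v - 36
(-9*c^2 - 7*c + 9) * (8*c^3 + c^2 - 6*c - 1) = -72*c^5 - 65*c^4 + 119*c^3 + 60*c^2 - 47*c - 9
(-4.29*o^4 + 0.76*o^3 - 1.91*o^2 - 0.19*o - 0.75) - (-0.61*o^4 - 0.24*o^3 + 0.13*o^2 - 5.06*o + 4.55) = -3.68*o^4 + 1.0*o^3 - 2.04*o^2 + 4.87*o - 5.3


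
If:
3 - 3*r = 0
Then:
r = 1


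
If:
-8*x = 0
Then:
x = 0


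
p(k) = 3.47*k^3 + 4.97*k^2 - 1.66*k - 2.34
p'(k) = 10.41*k^2 + 9.94*k - 1.66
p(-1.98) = -6.50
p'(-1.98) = 19.47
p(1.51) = 18.43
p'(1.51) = 37.09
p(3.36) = 179.82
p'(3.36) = 149.26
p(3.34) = 176.85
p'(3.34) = 147.67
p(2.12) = 49.54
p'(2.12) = 66.20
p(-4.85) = -273.25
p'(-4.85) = 195.00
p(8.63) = 2583.78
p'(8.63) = 859.43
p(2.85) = 113.63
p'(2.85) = 111.22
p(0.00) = -2.34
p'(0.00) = -1.66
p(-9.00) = -2114.46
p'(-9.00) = 752.09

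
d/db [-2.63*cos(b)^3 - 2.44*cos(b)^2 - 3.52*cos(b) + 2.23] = (7.89*cos(b)^2 + 4.88*cos(b) + 3.52)*sin(b)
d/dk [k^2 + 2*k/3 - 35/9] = 2*k + 2/3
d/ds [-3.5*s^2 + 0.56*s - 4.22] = 0.56 - 7.0*s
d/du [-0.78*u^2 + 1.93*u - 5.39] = 1.93 - 1.56*u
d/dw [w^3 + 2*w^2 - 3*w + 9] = 3*w^2 + 4*w - 3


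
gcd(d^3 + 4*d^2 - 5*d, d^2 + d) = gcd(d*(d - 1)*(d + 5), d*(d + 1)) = d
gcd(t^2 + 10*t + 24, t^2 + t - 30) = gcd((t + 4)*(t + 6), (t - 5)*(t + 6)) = t + 6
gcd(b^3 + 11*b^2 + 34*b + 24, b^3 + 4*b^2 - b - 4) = b^2 + 5*b + 4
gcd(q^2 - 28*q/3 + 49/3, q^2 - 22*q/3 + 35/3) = q - 7/3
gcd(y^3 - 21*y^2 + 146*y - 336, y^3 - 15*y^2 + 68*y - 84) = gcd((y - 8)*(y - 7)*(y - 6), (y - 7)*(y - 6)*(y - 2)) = y^2 - 13*y + 42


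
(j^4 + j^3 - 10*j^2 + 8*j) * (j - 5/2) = j^5 - 3*j^4/2 - 25*j^3/2 + 33*j^2 - 20*j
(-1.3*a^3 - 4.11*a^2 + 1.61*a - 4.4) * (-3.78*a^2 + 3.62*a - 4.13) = 4.914*a^5 + 10.8298*a^4 - 15.595*a^3 + 39.4345*a^2 - 22.5773*a + 18.172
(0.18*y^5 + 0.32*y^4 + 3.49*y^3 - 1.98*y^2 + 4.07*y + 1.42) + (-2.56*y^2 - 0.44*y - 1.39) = 0.18*y^5 + 0.32*y^4 + 3.49*y^3 - 4.54*y^2 + 3.63*y + 0.03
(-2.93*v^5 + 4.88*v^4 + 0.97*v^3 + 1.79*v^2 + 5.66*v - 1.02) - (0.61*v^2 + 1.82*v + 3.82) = -2.93*v^5 + 4.88*v^4 + 0.97*v^3 + 1.18*v^2 + 3.84*v - 4.84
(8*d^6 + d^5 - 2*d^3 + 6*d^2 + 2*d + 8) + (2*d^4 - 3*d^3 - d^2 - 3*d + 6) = 8*d^6 + d^5 + 2*d^4 - 5*d^3 + 5*d^2 - d + 14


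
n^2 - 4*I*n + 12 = (n - 6*I)*(n + 2*I)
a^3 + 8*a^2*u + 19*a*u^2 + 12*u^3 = (a + u)*(a + 3*u)*(a + 4*u)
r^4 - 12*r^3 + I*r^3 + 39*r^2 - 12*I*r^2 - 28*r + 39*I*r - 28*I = (r - 7)*(r - 4)*(r - 1)*(r + I)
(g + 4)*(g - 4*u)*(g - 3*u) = g^3 - 7*g^2*u + 4*g^2 + 12*g*u^2 - 28*g*u + 48*u^2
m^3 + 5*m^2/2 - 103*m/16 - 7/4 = (m - 7/4)*(m + 1/4)*(m + 4)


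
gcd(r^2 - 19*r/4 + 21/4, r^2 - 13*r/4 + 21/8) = r - 7/4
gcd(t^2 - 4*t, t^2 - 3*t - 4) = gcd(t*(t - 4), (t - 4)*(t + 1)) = t - 4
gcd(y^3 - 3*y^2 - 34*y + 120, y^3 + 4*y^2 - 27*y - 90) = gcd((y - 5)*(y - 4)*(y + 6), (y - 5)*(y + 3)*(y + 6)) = y^2 + y - 30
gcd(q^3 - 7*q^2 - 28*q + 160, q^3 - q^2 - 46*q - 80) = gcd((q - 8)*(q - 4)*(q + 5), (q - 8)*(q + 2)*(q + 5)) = q^2 - 3*q - 40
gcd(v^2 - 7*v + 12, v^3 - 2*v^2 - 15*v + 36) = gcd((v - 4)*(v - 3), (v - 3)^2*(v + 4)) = v - 3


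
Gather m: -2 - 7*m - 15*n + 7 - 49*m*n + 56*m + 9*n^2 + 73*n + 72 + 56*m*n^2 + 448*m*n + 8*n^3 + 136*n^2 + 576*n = m*(56*n^2 + 399*n + 49) + 8*n^3 + 145*n^2 + 634*n + 77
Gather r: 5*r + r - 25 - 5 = 6*r - 30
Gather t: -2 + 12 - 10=0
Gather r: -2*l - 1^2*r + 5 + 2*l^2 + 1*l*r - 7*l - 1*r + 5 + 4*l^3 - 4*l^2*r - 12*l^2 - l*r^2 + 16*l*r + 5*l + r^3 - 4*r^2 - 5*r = 4*l^3 - 10*l^2 - 4*l + r^3 + r^2*(-l - 4) + r*(-4*l^2 + 17*l - 7) + 10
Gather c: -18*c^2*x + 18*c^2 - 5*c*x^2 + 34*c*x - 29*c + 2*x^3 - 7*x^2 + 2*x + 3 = c^2*(18 - 18*x) + c*(-5*x^2 + 34*x - 29) + 2*x^3 - 7*x^2 + 2*x + 3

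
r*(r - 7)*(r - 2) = r^3 - 9*r^2 + 14*r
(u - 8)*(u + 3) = u^2 - 5*u - 24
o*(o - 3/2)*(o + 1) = o^3 - o^2/2 - 3*o/2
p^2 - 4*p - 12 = (p - 6)*(p + 2)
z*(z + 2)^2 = z^3 + 4*z^2 + 4*z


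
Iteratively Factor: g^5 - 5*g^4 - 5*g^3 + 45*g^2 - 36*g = (g + 3)*(g^4 - 8*g^3 + 19*g^2 - 12*g) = (g - 1)*(g + 3)*(g^3 - 7*g^2 + 12*g) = (g - 3)*(g - 1)*(g + 3)*(g^2 - 4*g) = g*(g - 3)*(g - 1)*(g + 3)*(g - 4)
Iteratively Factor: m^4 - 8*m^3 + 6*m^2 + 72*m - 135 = (m + 3)*(m^3 - 11*m^2 + 39*m - 45) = (m - 5)*(m + 3)*(m^2 - 6*m + 9) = (m - 5)*(m - 3)*(m + 3)*(m - 3)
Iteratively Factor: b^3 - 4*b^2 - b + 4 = (b - 4)*(b^2 - 1) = (b - 4)*(b + 1)*(b - 1)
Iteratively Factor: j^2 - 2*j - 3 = (j + 1)*(j - 3)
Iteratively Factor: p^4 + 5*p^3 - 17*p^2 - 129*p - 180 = (p + 3)*(p^3 + 2*p^2 - 23*p - 60) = (p - 5)*(p + 3)*(p^2 + 7*p + 12) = (p - 5)*(p + 3)*(p + 4)*(p + 3)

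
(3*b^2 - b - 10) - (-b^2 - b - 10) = 4*b^2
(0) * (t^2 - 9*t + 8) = 0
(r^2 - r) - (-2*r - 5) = r^2 + r + 5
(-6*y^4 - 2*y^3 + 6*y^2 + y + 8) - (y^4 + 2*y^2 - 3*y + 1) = -7*y^4 - 2*y^3 + 4*y^2 + 4*y + 7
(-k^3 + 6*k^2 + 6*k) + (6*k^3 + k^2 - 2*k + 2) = 5*k^3 + 7*k^2 + 4*k + 2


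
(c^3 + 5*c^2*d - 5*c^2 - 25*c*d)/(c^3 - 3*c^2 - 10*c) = (c + 5*d)/(c + 2)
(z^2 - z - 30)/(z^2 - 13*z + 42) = (z + 5)/(z - 7)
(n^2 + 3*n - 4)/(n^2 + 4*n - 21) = (n^2 + 3*n - 4)/(n^2 + 4*n - 21)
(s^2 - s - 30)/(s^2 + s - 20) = (s - 6)/(s - 4)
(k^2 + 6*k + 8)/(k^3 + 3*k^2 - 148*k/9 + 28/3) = 9*(k^2 + 6*k + 8)/(9*k^3 + 27*k^2 - 148*k + 84)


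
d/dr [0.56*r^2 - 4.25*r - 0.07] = 1.12*r - 4.25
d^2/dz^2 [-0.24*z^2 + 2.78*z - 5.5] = -0.480000000000000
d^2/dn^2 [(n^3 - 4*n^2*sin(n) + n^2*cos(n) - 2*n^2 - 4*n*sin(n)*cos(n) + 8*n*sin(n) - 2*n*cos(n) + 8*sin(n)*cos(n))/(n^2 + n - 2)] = (4*n^6*sin(n) - n^6*cos(n) + 8*n^5*sin(2*n) - 34*n^4*sin(n) - 17*n^4*cos(n) + 8*n^4*cos(2*n) + 34*n^3*sin(n) - 60*n^3*sin(2*n) - 24*n^3*cos(2*n) + 10*n^3 + 12*n^2*sin(n) + 40*n^2*sin(2*n) + 48*n^2*cos(n) - 48*n^2*cos(2*n) - 36*n^2 + 40*n*sin(n) + 96*n*sin(2*n) - 112*n*cos(n) + 64*n*cos(2*n) + 24*n + 16*sin(n) - 48*sin(2*n) + 64*cos(n) - 16)/(n^6 + 3*n^5 - 3*n^4 - 11*n^3 + 6*n^2 + 12*n - 8)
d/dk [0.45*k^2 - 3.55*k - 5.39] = 0.9*k - 3.55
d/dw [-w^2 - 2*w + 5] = -2*w - 2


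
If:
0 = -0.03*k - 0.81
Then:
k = -27.00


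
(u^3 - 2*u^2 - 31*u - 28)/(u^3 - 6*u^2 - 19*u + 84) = (u + 1)/(u - 3)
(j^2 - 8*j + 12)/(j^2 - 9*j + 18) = (j - 2)/(j - 3)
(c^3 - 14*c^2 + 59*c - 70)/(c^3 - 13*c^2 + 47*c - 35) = (c - 2)/(c - 1)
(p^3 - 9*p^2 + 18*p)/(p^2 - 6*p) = p - 3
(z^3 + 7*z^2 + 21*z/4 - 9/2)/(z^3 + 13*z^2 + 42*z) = (z^2 + z - 3/4)/(z*(z + 7))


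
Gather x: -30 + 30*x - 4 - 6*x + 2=24*x - 32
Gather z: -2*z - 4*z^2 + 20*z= -4*z^2 + 18*z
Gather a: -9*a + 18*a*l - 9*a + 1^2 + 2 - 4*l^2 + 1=a*(18*l - 18) - 4*l^2 + 4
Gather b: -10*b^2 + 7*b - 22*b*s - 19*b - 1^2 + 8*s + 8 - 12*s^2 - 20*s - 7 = -10*b^2 + b*(-22*s - 12) - 12*s^2 - 12*s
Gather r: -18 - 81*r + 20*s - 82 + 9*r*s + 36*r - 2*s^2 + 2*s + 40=r*(9*s - 45) - 2*s^2 + 22*s - 60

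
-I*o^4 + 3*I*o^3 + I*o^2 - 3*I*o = o*(o - 3)*(o - 1)*(-I*o - I)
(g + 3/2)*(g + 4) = g^2 + 11*g/2 + 6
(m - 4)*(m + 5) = m^2 + m - 20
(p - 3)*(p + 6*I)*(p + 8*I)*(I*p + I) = I*p^4 - 14*p^3 - 2*I*p^3 + 28*p^2 - 51*I*p^2 + 42*p + 96*I*p + 144*I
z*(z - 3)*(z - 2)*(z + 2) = z^4 - 3*z^3 - 4*z^2 + 12*z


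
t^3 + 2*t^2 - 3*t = t*(t - 1)*(t + 3)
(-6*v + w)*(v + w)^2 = -6*v^3 - 11*v^2*w - 4*v*w^2 + w^3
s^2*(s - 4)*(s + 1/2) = s^4 - 7*s^3/2 - 2*s^2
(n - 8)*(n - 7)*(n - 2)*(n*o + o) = n^4*o - 16*n^3*o + 69*n^2*o - 26*n*o - 112*o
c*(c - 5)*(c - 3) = c^3 - 8*c^2 + 15*c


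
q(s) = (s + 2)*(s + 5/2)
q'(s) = 2*s + 9/2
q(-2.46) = -0.02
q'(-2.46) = -0.42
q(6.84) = 82.57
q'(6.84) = 18.18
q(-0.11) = 4.52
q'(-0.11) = 4.28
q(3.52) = 33.23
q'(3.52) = 11.54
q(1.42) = 13.41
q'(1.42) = 7.34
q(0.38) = 6.85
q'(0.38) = 5.26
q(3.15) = 29.10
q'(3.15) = 10.80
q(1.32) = 12.68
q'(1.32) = 7.14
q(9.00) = 126.50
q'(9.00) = 22.50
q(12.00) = 203.00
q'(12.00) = 28.50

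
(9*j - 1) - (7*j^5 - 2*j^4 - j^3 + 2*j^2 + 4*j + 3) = -7*j^5 + 2*j^4 + j^3 - 2*j^2 + 5*j - 4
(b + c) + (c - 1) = b + 2*c - 1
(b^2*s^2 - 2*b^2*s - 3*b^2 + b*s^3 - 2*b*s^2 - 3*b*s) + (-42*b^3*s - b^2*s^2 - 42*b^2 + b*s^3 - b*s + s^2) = -42*b^3*s - 2*b^2*s - 45*b^2 + 2*b*s^3 - 2*b*s^2 - 4*b*s + s^2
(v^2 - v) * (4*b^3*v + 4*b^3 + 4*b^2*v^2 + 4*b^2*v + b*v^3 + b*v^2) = 4*b^3*v^3 - 4*b^3*v + 4*b^2*v^4 - 4*b^2*v^2 + b*v^5 - b*v^3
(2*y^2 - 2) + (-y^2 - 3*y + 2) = y^2 - 3*y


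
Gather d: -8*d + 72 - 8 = 64 - 8*d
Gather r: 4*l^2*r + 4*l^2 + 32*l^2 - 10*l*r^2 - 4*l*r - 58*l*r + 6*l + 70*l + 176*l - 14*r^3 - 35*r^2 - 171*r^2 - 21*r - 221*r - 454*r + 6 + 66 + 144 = 36*l^2 + 252*l - 14*r^3 + r^2*(-10*l - 206) + r*(4*l^2 - 62*l - 696) + 216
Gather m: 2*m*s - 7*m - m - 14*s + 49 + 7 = m*(2*s - 8) - 14*s + 56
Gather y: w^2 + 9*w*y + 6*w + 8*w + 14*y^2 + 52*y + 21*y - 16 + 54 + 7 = w^2 + 14*w + 14*y^2 + y*(9*w + 73) + 45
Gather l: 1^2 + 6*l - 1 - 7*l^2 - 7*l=-7*l^2 - l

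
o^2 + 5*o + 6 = (o + 2)*(o + 3)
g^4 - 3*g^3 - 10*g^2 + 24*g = g*(g - 4)*(g - 2)*(g + 3)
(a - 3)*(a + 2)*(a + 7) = a^3 + 6*a^2 - 13*a - 42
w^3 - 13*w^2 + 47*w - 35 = (w - 7)*(w - 5)*(w - 1)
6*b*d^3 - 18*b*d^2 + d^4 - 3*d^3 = d^2*(6*b + d)*(d - 3)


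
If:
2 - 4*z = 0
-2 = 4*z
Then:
No Solution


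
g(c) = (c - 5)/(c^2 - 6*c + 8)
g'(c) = (6 - 2*c)*(c - 5)/(c^2 - 6*c + 8)^2 + 1/(c^2 - 6*c + 8)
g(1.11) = -1.51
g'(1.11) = -1.83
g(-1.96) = -0.29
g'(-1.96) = -0.08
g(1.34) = -2.08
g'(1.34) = -3.37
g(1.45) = -2.53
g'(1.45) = -4.88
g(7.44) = 0.13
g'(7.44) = -0.01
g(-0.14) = -0.58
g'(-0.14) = -0.30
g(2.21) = 7.42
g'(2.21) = -33.86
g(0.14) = -0.68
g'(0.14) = -0.40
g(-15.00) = -0.06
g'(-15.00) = 0.00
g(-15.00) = -0.06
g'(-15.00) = 0.00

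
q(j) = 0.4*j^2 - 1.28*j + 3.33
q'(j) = 0.8*j - 1.28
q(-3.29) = 11.87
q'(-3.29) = -3.91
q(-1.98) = 7.43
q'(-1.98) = -2.86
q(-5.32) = 21.46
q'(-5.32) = -5.54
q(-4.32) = 16.32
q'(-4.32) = -4.74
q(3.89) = 4.40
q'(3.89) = 1.83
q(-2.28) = 8.33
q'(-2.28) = -3.10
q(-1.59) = 6.38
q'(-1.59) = -2.55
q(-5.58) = 22.93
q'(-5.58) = -5.74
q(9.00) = 24.21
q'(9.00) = 5.92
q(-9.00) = 47.25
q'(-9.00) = -8.48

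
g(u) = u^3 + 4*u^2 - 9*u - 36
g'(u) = 3*u^2 + 8*u - 9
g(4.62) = 106.41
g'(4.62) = 91.99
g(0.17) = -37.41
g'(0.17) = -7.55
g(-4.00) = 0.00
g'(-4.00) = 7.00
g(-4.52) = -5.94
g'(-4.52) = 16.13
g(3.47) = 22.72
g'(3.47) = 54.88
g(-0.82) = -26.48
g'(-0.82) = -13.54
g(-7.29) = -145.23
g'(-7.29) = 92.11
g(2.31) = -23.12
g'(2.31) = 25.49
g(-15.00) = -2376.00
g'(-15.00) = 546.00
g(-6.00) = -54.00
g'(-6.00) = 51.00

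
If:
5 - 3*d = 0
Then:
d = 5/3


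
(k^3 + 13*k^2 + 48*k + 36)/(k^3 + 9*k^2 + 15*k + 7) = (k^2 + 12*k + 36)/(k^2 + 8*k + 7)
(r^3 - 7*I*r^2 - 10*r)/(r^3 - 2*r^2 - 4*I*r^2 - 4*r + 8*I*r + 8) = r*(r - 5*I)/(r^2 - 2*r*(1 + I) + 4*I)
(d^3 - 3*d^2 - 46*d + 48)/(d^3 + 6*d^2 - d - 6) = (d - 8)/(d + 1)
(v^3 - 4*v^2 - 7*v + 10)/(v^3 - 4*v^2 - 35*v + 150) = (v^2 + v - 2)/(v^2 + v - 30)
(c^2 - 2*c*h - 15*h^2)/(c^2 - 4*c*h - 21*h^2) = (c - 5*h)/(c - 7*h)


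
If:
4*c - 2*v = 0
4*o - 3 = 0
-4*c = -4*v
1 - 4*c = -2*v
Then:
No Solution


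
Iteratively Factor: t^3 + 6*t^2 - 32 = (t + 4)*(t^2 + 2*t - 8) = (t - 2)*(t + 4)*(t + 4)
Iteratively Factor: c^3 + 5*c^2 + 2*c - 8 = (c + 2)*(c^2 + 3*c - 4) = (c - 1)*(c + 2)*(c + 4)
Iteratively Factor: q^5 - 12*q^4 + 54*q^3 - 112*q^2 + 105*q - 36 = (q - 4)*(q^4 - 8*q^3 + 22*q^2 - 24*q + 9) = (q - 4)*(q - 3)*(q^3 - 5*q^2 + 7*q - 3) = (q - 4)*(q - 3)*(q - 1)*(q^2 - 4*q + 3) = (q - 4)*(q - 3)^2*(q - 1)*(q - 1)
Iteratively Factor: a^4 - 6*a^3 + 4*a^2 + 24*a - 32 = (a + 2)*(a^3 - 8*a^2 + 20*a - 16) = (a - 4)*(a + 2)*(a^2 - 4*a + 4) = (a - 4)*(a - 2)*(a + 2)*(a - 2)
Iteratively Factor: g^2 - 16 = (g - 4)*(g + 4)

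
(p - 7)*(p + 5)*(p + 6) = p^3 + 4*p^2 - 47*p - 210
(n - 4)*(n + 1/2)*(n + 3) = n^3 - n^2/2 - 25*n/2 - 6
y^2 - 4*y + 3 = (y - 3)*(y - 1)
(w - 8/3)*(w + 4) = w^2 + 4*w/3 - 32/3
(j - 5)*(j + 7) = j^2 + 2*j - 35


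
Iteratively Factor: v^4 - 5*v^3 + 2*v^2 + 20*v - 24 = (v - 2)*(v^3 - 3*v^2 - 4*v + 12) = (v - 3)*(v - 2)*(v^2 - 4) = (v - 3)*(v - 2)*(v + 2)*(v - 2)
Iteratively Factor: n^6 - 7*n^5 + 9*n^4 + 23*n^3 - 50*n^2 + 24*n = (n - 3)*(n^5 - 4*n^4 - 3*n^3 + 14*n^2 - 8*n) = (n - 3)*(n - 1)*(n^4 - 3*n^3 - 6*n^2 + 8*n) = (n - 3)*(n - 1)^2*(n^3 - 2*n^2 - 8*n) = n*(n - 3)*(n - 1)^2*(n^2 - 2*n - 8) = n*(n - 4)*(n - 3)*(n - 1)^2*(n + 2)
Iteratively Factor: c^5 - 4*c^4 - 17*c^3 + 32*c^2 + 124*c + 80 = (c - 4)*(c^4 - 17*c^2 - 36*c - 20) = (c - 4)*(c + 2)*(c^3 - 2*c^2 - 13*c - 10) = (c - 4)*(c + 1)*(c + 2)*(c^2 - 3*c - 10) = (c - 5)*(c - 4)*(c + 1)*(c + 2)*(c + 2)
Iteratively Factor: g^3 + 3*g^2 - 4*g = (g)*(g^2 + 3*g - 4) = g*(g - 1)*(g + 4)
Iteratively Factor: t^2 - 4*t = (t)*(t - 4)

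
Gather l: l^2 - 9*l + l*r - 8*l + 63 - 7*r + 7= l^2 + l*(r - 17) - 7*r + 70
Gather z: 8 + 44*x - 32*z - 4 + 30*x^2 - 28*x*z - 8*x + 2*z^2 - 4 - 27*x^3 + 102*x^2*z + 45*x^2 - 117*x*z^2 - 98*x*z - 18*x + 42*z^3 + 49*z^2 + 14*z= -27*x^3 + 75*x^2 + 18*x + 42*z^3 + z^2*(51 - 117*x) + z*(102*x^2 - 126*x - 18)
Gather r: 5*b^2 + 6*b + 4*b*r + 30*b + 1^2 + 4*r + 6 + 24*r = 5*b^2 + 36*b + r*(4*b + 28) + 7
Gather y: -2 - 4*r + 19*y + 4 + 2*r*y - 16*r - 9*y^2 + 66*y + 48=-20*r - 9*y^2 + y*(2*r + 85) + 50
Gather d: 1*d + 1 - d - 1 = 0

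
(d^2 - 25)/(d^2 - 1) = (d^2 - 25)/(d^2 - 1)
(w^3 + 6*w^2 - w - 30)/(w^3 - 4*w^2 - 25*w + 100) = (w^2 + w - 6)/(w^2 - 9*w + 20)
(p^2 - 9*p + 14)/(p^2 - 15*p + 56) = (p - 2)/(p - 8)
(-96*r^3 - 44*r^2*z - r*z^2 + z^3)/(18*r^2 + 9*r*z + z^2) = (-32*r^2 - 4*r*z + z^2)/(6*r + z)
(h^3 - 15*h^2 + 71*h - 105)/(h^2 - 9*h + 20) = (h^2 - 10*h + 21)/(h - 4)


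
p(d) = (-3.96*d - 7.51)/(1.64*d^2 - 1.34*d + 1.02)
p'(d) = (1.34 - 3.28*d)*(-3.96*d - 7.51)/(1.64*d^2 - 1.34*d + 1.02)^2 - 3.96/(1.64*d^2 - 1.34*d + 1.02)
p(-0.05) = -6.70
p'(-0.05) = -12.87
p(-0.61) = -2.08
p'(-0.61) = -4.46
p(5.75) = -0.64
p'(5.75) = 0.15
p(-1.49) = -0.24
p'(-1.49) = -0.82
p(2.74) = -1.90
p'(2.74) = 1.09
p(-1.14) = -0.64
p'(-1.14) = -1.54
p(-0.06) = -6.57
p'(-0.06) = -12.71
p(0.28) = -11.14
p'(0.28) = -11.20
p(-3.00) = 0.22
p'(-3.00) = -0.08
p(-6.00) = 0.24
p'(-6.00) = 0.02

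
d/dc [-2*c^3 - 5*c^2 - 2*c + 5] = -6*c^2 - 10*c - 2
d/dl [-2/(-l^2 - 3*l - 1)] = 2*(-2*l - 3)/(l^2 + 3*l + 1)^2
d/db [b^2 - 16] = 2*b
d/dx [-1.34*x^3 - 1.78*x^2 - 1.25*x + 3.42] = -4.02*x^2 - 3.56*x - 1.25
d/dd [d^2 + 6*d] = 2*d + 6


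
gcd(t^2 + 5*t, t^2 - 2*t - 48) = 1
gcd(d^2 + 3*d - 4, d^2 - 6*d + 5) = d - 1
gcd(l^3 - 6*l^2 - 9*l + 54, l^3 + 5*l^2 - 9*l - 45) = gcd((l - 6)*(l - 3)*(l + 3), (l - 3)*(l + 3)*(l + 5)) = l^2 - 9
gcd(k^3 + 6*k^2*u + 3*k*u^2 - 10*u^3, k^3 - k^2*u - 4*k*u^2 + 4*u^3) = -k^2 - k*u + 2*u^2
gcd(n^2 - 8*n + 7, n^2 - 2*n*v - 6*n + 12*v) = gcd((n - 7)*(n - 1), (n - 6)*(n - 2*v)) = 1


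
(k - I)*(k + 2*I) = k^2 + I*k + 2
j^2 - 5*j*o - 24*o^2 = (j - 8*o)*(j + 3*o)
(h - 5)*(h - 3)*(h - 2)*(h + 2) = h^4 - 8*h^3 + 11*h^2 + 32*h - 60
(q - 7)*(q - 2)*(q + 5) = q^3 - 4*q^2 - 31*q + 70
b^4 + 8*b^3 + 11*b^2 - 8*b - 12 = (b - 1)*(b + 1)*(b + 2)*(b + 6)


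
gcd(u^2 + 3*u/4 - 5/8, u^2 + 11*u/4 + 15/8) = u + 5/4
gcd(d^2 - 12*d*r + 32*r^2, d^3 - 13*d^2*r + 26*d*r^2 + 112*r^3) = -d + 8*r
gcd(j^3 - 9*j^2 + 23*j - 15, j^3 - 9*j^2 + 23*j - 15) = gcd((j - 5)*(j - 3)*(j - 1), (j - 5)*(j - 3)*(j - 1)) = j^3 - 9*j^2 + 23*j - 15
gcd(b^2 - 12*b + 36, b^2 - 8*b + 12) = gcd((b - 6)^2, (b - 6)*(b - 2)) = b - 6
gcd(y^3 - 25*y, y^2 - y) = y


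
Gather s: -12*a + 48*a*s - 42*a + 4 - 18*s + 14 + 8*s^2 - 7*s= -54*a + 8*s^2 + s*(48*a - 25) + 18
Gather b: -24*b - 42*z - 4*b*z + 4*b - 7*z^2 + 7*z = b*(-4*z - 20) - 7*z^2 - 35*z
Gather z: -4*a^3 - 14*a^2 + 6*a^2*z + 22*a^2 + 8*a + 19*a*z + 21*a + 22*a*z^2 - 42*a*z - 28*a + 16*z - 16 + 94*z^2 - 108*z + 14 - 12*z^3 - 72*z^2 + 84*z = -4*a^3 + 8*a^2 + a - 12*z^3 + z^2*(22*a + 22) + z*(6*a^2 - 23*a - 8) - 2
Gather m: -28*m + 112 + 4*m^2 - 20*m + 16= 4*m^2 - 48*m + 128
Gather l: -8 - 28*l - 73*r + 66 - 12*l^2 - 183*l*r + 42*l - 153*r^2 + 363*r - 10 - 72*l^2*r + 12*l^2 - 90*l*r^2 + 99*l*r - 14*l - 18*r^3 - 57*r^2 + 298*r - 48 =-72*l^2*r + l*(-90*r^2 - 84*r) - 18*r^3 - 210*r^2 + 588*r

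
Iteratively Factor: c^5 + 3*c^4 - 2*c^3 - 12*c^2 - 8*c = (c)*(c^4 + 3*c^3 - 2*c^2 - 12*c - 8) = c*(c + 1)*(c^3 + 2*c^2 - 4*c - 8) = c*(c + 1)*(c + 2)*(c^2 - 4) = c*(c + 1)*(c + 2)^2*(c - 2)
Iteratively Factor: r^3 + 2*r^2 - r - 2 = (r - 1)*(r^2 + 3*r + 2) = (r - 1)*(r + 2)*(r + 1)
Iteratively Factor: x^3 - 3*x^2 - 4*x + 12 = (x - 2)*(x^2 - x - 6) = (x - 2)*(x + 2)*(x - 3)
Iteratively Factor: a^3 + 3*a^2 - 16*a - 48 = (a - 4)*(a^2 + 7*a + 12) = (a - 4)*(a + 4)*(a + 3)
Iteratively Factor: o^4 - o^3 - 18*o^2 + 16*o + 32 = (o - 2)*(o^3 + o^2 - 16*o - 16) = (o - 4)*(o - 2)*(o^2 + 5*o + 4) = (o - 4)*(o - 2)*(o + 1)*(o + 4)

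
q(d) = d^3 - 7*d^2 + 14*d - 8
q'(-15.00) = 899.00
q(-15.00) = -5168.00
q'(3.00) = -1.00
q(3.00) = -2.00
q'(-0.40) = 20.08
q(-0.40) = -14.78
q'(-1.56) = 43.14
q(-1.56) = -50.67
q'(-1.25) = 36.19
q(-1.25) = -38.39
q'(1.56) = -0.54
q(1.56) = 0.60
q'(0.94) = 3.49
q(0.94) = -0.19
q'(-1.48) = 41.29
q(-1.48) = -47.29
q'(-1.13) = 33.65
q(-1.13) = -34.20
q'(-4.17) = 124.55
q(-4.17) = -260.61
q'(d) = 3*d^2 - 14*d + 14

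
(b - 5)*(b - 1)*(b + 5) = b^3 - b^2 - 25*b + 25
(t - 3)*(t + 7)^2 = t^3 + 11*t^2 + 7*t - 147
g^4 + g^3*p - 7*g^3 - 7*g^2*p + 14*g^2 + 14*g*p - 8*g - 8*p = (g - 4)*(g - 2)*(g - 1)*(g + p)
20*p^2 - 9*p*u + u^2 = (-5*p + u)*(-4*p + u)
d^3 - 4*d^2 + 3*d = d*(d - 3)*(d - 1)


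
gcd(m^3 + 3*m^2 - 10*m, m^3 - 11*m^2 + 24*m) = m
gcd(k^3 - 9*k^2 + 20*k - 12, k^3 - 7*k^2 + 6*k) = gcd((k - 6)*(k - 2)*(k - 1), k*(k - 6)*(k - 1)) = k^2 - 7*k + 6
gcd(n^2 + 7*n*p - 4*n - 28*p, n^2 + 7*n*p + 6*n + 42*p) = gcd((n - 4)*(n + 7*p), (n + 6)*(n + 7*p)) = n + 7*p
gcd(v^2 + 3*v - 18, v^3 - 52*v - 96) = v + 6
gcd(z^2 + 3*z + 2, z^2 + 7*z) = 1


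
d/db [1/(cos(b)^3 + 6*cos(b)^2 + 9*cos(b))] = 3*(sin(b)/cos(b)^2 + tan(b))/(cos(b) + 3)^3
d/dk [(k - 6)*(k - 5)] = 2*k - 11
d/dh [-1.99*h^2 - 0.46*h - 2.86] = -3.98*h - 0.46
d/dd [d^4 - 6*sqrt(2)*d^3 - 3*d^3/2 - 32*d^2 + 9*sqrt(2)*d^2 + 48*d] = 4*d^3 - 18*sqrt(2)*d^2 - 9*d^2/2 - 64*d + 18*sqrt(2)*d + 48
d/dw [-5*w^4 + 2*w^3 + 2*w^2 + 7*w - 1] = -20*w^3 + 6*w^2 + 4*w + 7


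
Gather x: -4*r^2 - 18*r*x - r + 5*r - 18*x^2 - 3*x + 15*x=-4*r^2 + 4*r - 18*x^2 + x*(12 - 18*r)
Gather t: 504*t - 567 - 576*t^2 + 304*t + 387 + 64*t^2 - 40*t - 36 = -512*t^2 + 768*t - 216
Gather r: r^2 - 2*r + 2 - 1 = r^2 - 2*r + 1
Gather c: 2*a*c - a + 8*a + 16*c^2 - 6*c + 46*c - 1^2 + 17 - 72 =7*a + 16*c^2 + c*(2*a + 40) - 56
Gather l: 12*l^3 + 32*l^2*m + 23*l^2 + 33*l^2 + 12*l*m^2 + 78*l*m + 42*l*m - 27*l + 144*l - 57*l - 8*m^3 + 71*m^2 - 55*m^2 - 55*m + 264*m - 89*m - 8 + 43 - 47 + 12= 12*l^3 + l^2*(32*m + 56) + l*(12*m^2 + 120*m + 60) - 8*m^3 + 16*m^2 + 120*m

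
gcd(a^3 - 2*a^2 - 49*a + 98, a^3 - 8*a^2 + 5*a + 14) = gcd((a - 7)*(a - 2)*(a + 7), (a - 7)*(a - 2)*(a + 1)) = a^2 - 9*a + 14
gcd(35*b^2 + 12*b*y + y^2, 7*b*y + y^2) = 7*b + y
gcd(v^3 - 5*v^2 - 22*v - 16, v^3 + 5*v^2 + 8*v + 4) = v^2 + 3*v + 2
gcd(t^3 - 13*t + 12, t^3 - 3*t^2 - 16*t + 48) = t^2 + t - 12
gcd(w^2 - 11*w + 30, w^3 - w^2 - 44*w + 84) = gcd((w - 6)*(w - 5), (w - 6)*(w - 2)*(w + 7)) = w - 6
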